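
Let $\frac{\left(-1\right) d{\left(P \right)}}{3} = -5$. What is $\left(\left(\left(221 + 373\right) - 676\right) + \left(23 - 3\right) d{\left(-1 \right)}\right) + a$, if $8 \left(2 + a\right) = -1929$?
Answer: $- \frac{201}{8} \approx -25.125$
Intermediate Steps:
$d{\left(P \right)} = 15$ ($d{\left(P \right)} = \left(-3\right) \left(-5\right) = 15$)
$a = - \frac{1945}{8}$ ($a = -2 + \frac{1}{8} \left(-1929\right) = -2 - \frac{1929}{8} = - \frac{1945}{8} \approx -243.13$)
$\left(\left(\left(221 + 373\right) - 676\right) + \left(23 - 3\right) d{\left(-1 \right)}\right) + a = \left(\left(\left(221 + 373\right) - 676\right) + \left(23 - 3\right) 15\right) - \frac{1945}{8} = \left(\left(594 - 676\right) + 20 \cdot 15\right) - \frac{1945}{8} = \left(-82 + 300\right) - \frac{1945}{8} = 218 - \frac{1945}{8} = - \frac{201}{8}$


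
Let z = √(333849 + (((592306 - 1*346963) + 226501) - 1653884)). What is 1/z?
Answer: -I*√848191/848191 ≈ -0.0010858*I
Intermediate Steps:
z = I*√848191 (z = √(333849 + (((592306 - 346963) + 226501) - 1653884)) = √(333849 + ((245343 + 226501) - 1653884)) = √(333849 + (471844 - 1653884)) = √(333849 - 1182040) = √(-848191) = I*√848191 ≈ 920.97*I)
1/z = 1/(I*√848191) = -I*√848191/848191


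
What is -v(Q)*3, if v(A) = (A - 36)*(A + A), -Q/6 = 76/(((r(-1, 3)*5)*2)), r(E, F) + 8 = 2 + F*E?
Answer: 70528/75 ≈ 940.37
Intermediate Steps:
r(E, F) = -6 + E*F (r(E, F) = -8 + (2 + F*E) = -8 + (2 + E*F) = -6 + E*F)
Q = 76/15 (Q = -456/(((-6 - 1*3)*5)*2) = -456/(((-6 - 3)*5)*2) = -456/(-9*5*2) = -456/((-45*2)) = -456/(-90) = -456*(-1)/90 = -6*(-38/45) = 76/15 ≈ 5.0667)
v(A) = 2*A*(-36 + A) (v(A) = (-36 + A)*(2*A) = 2*A*(-36 + A))
-v(Q)*3 = -2*76*(-36 + 76/15)/15*3 = -2*76*(-464)/(15*15)*3 = -1*(-70528/225)*3 = (70528/225)*3 = 70528/75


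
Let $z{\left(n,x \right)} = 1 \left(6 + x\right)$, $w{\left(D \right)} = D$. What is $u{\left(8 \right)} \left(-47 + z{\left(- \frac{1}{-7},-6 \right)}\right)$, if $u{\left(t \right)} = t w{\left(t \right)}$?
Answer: $-3008$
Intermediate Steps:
$u{\left(t \right)} = t^{2}$ ($u{\left(t \right)} = t t = t^{2}$)
$z{\left(n,x \right)} = 6 + x$
$u{\left(8 \right)} \left(-47 + z{\left(- \frac{1}{-7},-6 \right)}\right) = 8^{2} \left(-47 + \left(6 - 6\right)\right) = 64 \left(-47 + 0\right) = 64 \left(-47\right) = -3008$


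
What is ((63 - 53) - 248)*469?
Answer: -111622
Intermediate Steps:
((63 - 53) - 248)*469 = (10 - 248)*469 = -238*469 = -111622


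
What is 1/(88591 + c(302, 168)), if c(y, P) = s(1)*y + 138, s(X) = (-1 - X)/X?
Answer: 1/88125 ≈ 1.1348e-5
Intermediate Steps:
s(X) = (-1 - X)/X
c(y, P) = 138 - 2*y (c(y, P) = ((-1 - 1*1)/1)*y + 138 = (1*(-1 - 1))*y + 138 = (1*(-2))*y + 138 = -2*y + 138 = 138 - 2*y)
1/(88591 + c(302, 168)) = 1/(88591 + (138 - 2*302)) = 1/(88591 + (138 - 604)) = 1/(88591 - 466) = 1/88125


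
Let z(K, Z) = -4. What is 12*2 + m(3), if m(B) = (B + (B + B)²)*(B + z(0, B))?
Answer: -15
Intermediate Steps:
m(B) = (-4 + B)*(B + 4*B²) (m(B) = (B + (B + B)²)*(B - 4) = (B + (2*B)²)*(-4 + B) = (B + 4*B²)*(-4 + B) = (-4 + B)*(B + 4*B²))
12*2 + m(3) = 12*2 + 3*(-4 - 15*3 + 4*3²) = 24 + 3*(-4 - 45 + 4*9) = 24 + 3*(-4 - 45 + 36) = 24 + 3*(-13) = 24 - 39 = -15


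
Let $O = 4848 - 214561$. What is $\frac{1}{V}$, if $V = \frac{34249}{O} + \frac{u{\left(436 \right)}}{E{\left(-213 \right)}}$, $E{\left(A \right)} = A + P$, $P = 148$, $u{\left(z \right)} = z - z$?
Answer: $- \frac{209713}{34249} \approx -6.1232$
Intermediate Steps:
$u{\left(z \right)} = 0$
$O = -209713$
$E{\left(A \right)} = 148 + A$ ($E{\left(A \right)} = A + 148 = 148 + A$)
$V = - \frac{34249}{209713}$ ($V = \frac{34249}{-209713} + \frac{0}{148 - 213} = 34249 \left(- \frac{1}{209713}\right) + \frac{0}{-65} = - \frac{34249}{209713} + 0 \left(- \frac{1}{65}\right) = - \frac{34249}{209713} + 0 = - \frac{34249}{209713} \approx -0.16331$)
$\frac{1}{V} = \frac{1}{- \frac{34249}{209713}} = - \frac{209713}{34249}$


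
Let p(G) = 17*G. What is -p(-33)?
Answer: 561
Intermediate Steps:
-p(-33) = -17*(-33) = -1*(-561) = 561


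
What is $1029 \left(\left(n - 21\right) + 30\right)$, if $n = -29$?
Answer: $-20580$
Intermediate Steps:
$1029 \left(\left(n - 21\right) + 30\right) = 1029 \left(\left(-29 - 21\right) + 30\right) = 1029 \left(-50 + 30\right) = 1029 \left(-20\right) = -20580$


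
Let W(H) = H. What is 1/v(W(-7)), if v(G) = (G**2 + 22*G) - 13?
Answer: -1/118 ≈ -0.0084746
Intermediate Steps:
v(G) = -13 + G**2 + 22*G
1/v(W(-7)) = 1/(-13 + (-7)**2 + 22*(-7)) = 1/(-13 + 49 - 154) = 1/(-118) = -1/118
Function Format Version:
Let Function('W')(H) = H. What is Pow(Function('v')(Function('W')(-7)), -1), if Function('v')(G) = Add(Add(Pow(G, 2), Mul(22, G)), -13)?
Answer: Rational(-1, 118) ≈ -0.0084746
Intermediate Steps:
Function('v')(G) = Add(-13, Pow(G, 2), Mul(22, G))
Pow(Function('v')(Function('W')(-7)), -1) = Pow(Add(-13, Pow(-7, 2), Mul(22, -7)), -1) = Pow(Add(-13, 49, -154), -1) = Pow(-118, -1) = Rational(-1, 118)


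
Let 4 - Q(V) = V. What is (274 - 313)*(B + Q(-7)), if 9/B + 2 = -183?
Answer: -79014/185 ≈ -427.10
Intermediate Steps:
B = -9/185 (B = 9/(-2 - 183) = 9/(-185) = 9*(-1/185) = -9/185 ≈ -0.048649)
Q(V) = 4 - V
(274 - 313)*(B + Q(-7)) = (274 - 313)*(-9/185 + (4 - 1*(-7))) = -39*(-9/185 + (4 + 7)) = -39*(-9/185 + 11) = -39*2026/185 = -79014/185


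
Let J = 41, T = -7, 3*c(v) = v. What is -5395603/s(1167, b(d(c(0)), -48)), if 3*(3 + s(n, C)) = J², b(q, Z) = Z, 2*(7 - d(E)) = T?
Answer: -16186809/1672 ≈ -9681.1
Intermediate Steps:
c(v) = v/3
d(E) = 21/2 (d(E) = 7 - ½*(-7) = 7 + 7/2 = 21/2)
s(n, C) = 1672/3 (s(n, C) = -3 + (⅓)*41² = -3 + (⅓)*1681 = -3 + 1681/3 = 1672/3)
-5395603/s(1167, b(d(c(0)), -48)) = -5395603/1672/3 = -5395603*3/1672 = -16186809/1672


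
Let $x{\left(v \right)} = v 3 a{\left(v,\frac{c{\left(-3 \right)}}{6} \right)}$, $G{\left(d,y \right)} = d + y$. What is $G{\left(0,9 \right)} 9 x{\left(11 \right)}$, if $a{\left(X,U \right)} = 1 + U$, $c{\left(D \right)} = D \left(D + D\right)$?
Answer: $10692$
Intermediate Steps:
$c{\left(D \right)} = 2 D^{2}$ ($c{\left(D \right)} = D 2 D = 2 D^{2}$)
$x{\left(v \right)} = 12 v$ ($x{\left(v \right)} = v 3 \left(1 + \frac{2 \left(-3\right)^{2}}{6}\right) = 3 v \left(1 + 2 \cdot 9 \cdot \frac{1}{6}\right) = 3 v \left(1 + 18 \cdot \frac{1}{6}\right) = 3 v \left(1 + 3\right) = 3 v 4 = 12 v$)
$G{\left(0,9 \right)} 9 x{\left(11 \right)} = \left(0 + 9\right) 9 \cdot 12 \cdot 11 = 9 \cdot 9 \cdot 132 = 81 \cdot 132 = 10692$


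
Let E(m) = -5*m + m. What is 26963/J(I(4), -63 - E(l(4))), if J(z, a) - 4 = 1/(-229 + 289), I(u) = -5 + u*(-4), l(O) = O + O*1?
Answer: 1617780/241 ≈ 6712.8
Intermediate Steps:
l(O) = 2*O (l(O) = O + O = 2*O)
I(u) = -5 - 4*u
E(m) = -4*m
J(z, a) = 241/60 (J(z, a) = 4 + 1/(-229 + 289) = 4 + 1/60 = 241/60)
26963/J(I(4), -63 - E(l(4))) = 26963/(241/60) = 26963*(60/241) = 1617780/241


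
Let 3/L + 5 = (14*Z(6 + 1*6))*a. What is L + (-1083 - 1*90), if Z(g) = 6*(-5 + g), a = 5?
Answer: -3442752/2935 ≈ -1173.0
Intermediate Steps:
Z(g) = -30 + 6*g
L = 3/2935 (L = 3/(-5 + (14*(-30 + 6*(6 + 1*6)))*5) = 3/(-5 + (14*(-30 + 6*(6 + 6)))*5) = 3/(-5 + (14*(-30 + 6*12))*5) = 3/(-5 + (14*(-30 + 72))*5) = 3/(-5 + (14*42)*5) = 3/(-5 + 588*5) = 3/(-5 + 2940) = 3/2935 ≈ 0.0010221)
L + (-1083 - 1*90) = 3/2935 + (-1083 - 1*90) = 3/2935 + (-1083 - 90) = 3/2935 - 1173 = -3442752/2935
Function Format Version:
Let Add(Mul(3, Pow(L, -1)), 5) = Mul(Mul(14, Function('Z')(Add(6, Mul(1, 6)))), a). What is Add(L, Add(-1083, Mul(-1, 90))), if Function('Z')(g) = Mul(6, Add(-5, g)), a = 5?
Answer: Rational(-3442752, 2935) ≈ -1173.0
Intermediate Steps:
Function('Z')(g) = Add(-30, Mul(6, g))
L = Rational(3, 2935) (L = Mul(3, Pow(Add(-5, Mul(Mul(14, Add(-30, Mul(6, Add(6, Mul(1, 6))))), 5)), -1)) = Mul(3, Pow(Add(-5, Mul(Mul(14, Add(-30, Mul(6, Add(6, 6)))), 5)), -1)) = Mul(3, Pow(Add(-5, Mul(Mul(14, Add(-30, Mul(6, 12))), 5)), -1)) = Mul(3, Pow(Add(-5, Mul(Mul(14, Add(-30, 72)), 5)), -1)) = Mul(3, Pow(Add(-5, Mul(Mul(14, 42), 5)), -1)) = Mul(3, Pow(Add(-5, Mul(588, 5)), -1)) = Mul(3, Pow(Add(-5, 2940), -1)) = Mul(3, Pow(2935, -1)) = Mul(3, Rational(1, 2935)) = Rational(3, 2935) ≈ 0.0010221)
Add(L, Add(-1083, Mul(-1, 90))) = Add(Rational(3, 2935), Add(-1083, Mul(-1, 90))) = Add(Rational(3, 2935), Add(-1083, -90)) = Add(Rational(3, 2935), -1173) = Rational(-3442752, 2935)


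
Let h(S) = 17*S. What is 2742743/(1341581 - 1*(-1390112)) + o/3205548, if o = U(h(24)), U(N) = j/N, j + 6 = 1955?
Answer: 3587139014040569/3572681797367712 ≈ 1.0040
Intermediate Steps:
j = 1949 (j = -6 + 1955 = 1949)
U(N) = 1949/N
o = 1949/408 (o = 1949/((17*24)) = 1949/408 ≈ 4.7770)
2742743/(1341581 - 1*(-1390112)) + o/3205548 = 2742743/(1341581 - 1*(-1390112)) + (1949/408)/3205548 = 2742743/(1341581 + 1390112) + (1949/408)*(1/3205548) = 2742743/2731693 + 1949/1307863584 = 3587139014040569/3572681797367712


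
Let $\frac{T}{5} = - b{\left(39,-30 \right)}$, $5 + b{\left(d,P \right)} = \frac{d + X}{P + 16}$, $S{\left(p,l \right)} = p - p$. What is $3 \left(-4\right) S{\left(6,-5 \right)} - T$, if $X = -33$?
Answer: $- \frac{190}{7} \approx -27.143$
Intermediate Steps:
$S{\left(p,l \right)} = 0$
$b{\left(d,P \right)} = -5 + \frac{-33 + d}{16 + P}$ ($b{\left(d,P \right)} = -5 + \frac{d - 33}{P + 16} = -5 + \frac{-33 + d}{16 + P}$)
$T = \frac{190}{7}$ ($T = 5 \left(- \frac{-113 + 39 - -150}{16 - 30}\right) = 5 \left(- \frac{-113 + 39 + 150}{-14}\right) = 5 \left(- \frac{\left(-1\right) 76}{14}\right) = 5 \left(\left(-1\right) \left(- \frac{38}{7}\right)\right) = 5 \cdot \frac{38}{7} = \frac{190}{7} \approx 27.143$)
$3 \left(-4\right) S{\left(6,-5 \right)} - T = 3 \left(-4\right) 0 - \frac{190}{7} = \left(-12\right) 0 - \frac{190}{7} = 0 - \frac{190}{7} = - \frac{190}{7}$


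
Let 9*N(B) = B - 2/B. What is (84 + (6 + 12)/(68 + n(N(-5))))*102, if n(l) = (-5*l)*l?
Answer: 232173828/27011 ≈ 8595.5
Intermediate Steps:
N(B) = -2/(9*B) + B/9 (N(B) = (B - 2/B)/9 = -2/(9*B) + B/9)
n(l) = -5*l²
(84 + (6 + 12)/(68 + n(N(-5))))*102 = (84 + (6 + 12)/(68 - 5*(-2 + (-5)²)²/2025))*102 = (84 + 18/(68 - 5*(-2 + 25)²/2025))*102 = (84 + 18/(68 - 5*((⅑)*(-⅕)*23)²))*102 = (84 + 18/(68 - 5*(-23/45)²))*102 = (84 + 18/(68 - 5*529/2025))*102 = (84 + 18/(68 - 529/405))*102 = (84 + 18/(27011/405))*102 = (84 + 18*(405/27011))*102 = (84 + 7290/27011)*102 = (2276214/27011)*102 = 232173828/27011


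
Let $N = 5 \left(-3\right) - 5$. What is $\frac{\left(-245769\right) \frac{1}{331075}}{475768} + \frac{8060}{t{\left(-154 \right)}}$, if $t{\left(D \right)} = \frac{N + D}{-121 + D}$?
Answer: $\frac{10268581028592241}{806105616600} \approx 12739.0$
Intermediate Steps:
$N = -20$ ($N = -15 - 5 = -20$)
$t{\left(D \right)} = \frac{-20 + D}{-121 + D}$
$\frac{\left(-245769\right) \frac{1}{331075}}{475768} + \frac{8060}{t{\left(-154 \right)}} = \frac{\left(-245769\right) \frac{1}{331075}}{475768} + \frac{8060}{\frac{1}{-121 - 154} \left(-20 - 154\right)} = \left(-245769\right) \frac{1}{331075} \cdot \frac{1}{475768} + \frac{8060}{\frac{1}{-275} \left(-174\right)} = \left(- \frac{14457}{19475}\right) \frac{1}{475768} + \frac{8060}{\left(- \frac{1}{275}\right) \left(-174\right)} = - \frac{14457}{9265581800} + \frac{8060}{\frac{174}{275}} = - \frac{14457}{9265581800} + 8060 \cdot \frac{275}{174} = - \frac{14457}{9265581800} + \frac{1108250}{87} = \frac{10268581028592241}{806105616600}$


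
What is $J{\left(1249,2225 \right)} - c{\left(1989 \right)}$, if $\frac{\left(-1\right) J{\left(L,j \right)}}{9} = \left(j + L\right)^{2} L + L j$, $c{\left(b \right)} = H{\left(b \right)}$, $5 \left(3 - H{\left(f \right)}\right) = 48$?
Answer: $- \frac{678444990672}{5} \approx -1.3569 \cdot 10^{11}$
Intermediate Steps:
$H{\left(f \right)} = - \frac{33}{5}$ ($H{\left(f \right)} = 3 - \frac{48}{5} = - \frac{33}{5}$)
$c{\left(b \right)} = - \frac{33}{5}$
$J{\left(L,j \right)} = - 9 L j - 9 L \left(L + j\right)^{2}$ ($J{\left(L,j \right)} = - 9 \left(\left(j + L\right)^{2} L + L j\right) = - 9 \left(\left(L + j\right)^{2} L + L j\right) = - 9 \left(L \left(L + j\right)^{2} + L j\right) = - 9 \left(L j + L \left(L + j\right)^{2}\right) = - 9 L j - 9 L \left(L + j\right)^{2}$)
$J{\left(1249,2225 \right)} - c{\left(1989 \right)} = \left(-9\right) 1249 \left(2225 + \left(1249 + 2225\right)^{2}\right) - - \frac{33}{5} = \left(-9\right) 1249 \left(2225 + 3474^{2}\right) + \frac{33}{5} = \left(-9\right) 1249 \left(2225 + 12068676\right) + \frac{33}{5} = \left(-9\right) 1249 \cdot 12070901 + \frac{33}{5} = -135688998141 + \frac{33}{5} = - \frac{678444990672}{5}$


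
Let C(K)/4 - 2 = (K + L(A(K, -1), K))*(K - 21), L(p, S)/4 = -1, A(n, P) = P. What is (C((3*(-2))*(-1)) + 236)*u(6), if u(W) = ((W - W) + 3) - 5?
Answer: -248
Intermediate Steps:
u(W) = -2 (u(W) = (0 + 3) - 5 = 3 - 5 = -2)
L(p, S) = -4 (L(p, S) = 4*(-1) = -4)
C(K) = 8 + 4*(-21 + K)*(-4 + K) (C(K) = 8 + 4*((K - 4)*(K - 21)) = 8 + 4*((-4 + K)*(-21 + K)) = 8 + 4*((-21 + K)*(-4 + K)) = 8 + 4*(-21 + K)*(-4 + K))
(C((3*(-2))*(-1)) + 236)*u(6) = ((344 - 100*3*(-2)*(-1) + 4*((3*(-2))*(-1))**2) + 236)*(-2) = ((344 - (-600)*(-1) + 4*(-6*(-1))**2) + 236)*(-2) = ((344 - 100*6 + 4*6**2) + 236)*(-2) = ((344 - 600 + 4*36) + 236)*(-2) = ((344 - 600 + 144) + 236)*(-2) = (-112 + 236)*(-2) = 124*(-2) = -248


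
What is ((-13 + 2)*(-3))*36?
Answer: 1188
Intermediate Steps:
((-13 + 2)*(-3))*36 = -11*(-3)*36 = 33*36 = 1188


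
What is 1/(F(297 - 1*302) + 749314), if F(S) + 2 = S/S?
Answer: 1/749313 ≈ 1.3346e-6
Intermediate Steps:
F(S) = -1 (F(S) = -2 + S/S = -2 + 1 = -1)
1/(F(297 - 1*302) + 749314) = 1/(-1 + 749314) = 1/749313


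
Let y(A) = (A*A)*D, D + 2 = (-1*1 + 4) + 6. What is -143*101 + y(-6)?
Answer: -14191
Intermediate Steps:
D = 7 (D = -2 + ((-1*1 + 4) + 6) = -2 + ((-1 + 4) + 6) = -2 + (3 + 6) = -2 + 9 = 7)
y(A) = 7*A² (y(A) = (A*A)*7 = A²*7 = 7*A²)
-143*101 + y(-6) = -143*101 + 7*(-6)² = -14443 + 7*36 = -14443 + 252 = -14191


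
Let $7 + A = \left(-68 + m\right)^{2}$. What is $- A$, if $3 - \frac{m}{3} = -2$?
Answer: $-2802$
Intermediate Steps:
$m = 15$ ($m = 9 - -6 = 9 + 6 = 15$)
$A = 2802$ ($A = -7 + \left(-68 + 15\right)^{2} = -7 + \left(-53\right)^{2} = -7 + 2809 = 2802$)
$- A = \left(-1\right) 2802 = -2802$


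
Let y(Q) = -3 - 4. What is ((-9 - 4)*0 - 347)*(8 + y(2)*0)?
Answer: -2776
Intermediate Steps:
y(Q) = -7
((-9 - 4)*0 - 347)*(8 + y(2)*0) = ((-9 - 4)*0 - 347)*(8 - 7*0) = (-13*0 - 347)*(8 + 0) = (0 - 347)*8 = -347*8 = -2776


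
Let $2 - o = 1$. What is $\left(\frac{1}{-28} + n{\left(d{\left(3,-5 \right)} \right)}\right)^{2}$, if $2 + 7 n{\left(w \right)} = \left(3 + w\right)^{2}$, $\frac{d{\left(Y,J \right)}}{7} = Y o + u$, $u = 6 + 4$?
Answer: $\frac{1248562225}{784} \approx 1.5926 \cdot 10^{6}$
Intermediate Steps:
$o = 1$ ($o = 2 - 1 = 1$)
$u = 10$
$d{\left(Y,J \right)} = 70 + 7 Y$ ($d{\left(Y,J \right)} = 7 \left(Y 1 + 10\right) = 7 \left(Y + 10\right) = 7 \left(10 + Y\right) = 70 + 7 Y$)
$n{\left(w \right)} = - \frac{2}{7} + \frac{\left(3 + w\right)^{2}}{7}$
$\left(\frac{1}{-28} + n{\left(d{\left(3,-5 \right)} \right)}\right)^{2} = \left(\frac{1}{-28} - \left(\frac{2}{7} - \frac{\left(3 + \left(70 + 7 \cdot 3\right)\right)^{2}}{7}\right)\right)^{2} = \left(- \frac{1}{28} - \left(\frac{2}{7} - \frac{\left(3 + \left(70 + 21\right)\right)^{2}}{7}\right)\right)^{2} = \left(- \frac{1}{28} - \left(\frac{2}{7} - \frac{\left(3 + 91\right)^{2}}{7}\right)\right)^{2} = \left(- \frac{1}{28} - \left(\frac{2}{7} - \frac{94^{2}}{7}\right)\right)^{2} = \left(- \frac{1}{28} + \left(- \frac{2}{7} + \frac{1}{7} \cdot 8836\right)\right)^{2} = \left(- \frac{1}{28} + \left(- \frac{2}{7} + \frac{8836}{7}\right)\right)^{2} = \left(- \frac{1}{28} + 1262\right)^{2} = \left(\frac{35335}{28}\right)^{2} = \frac{1248562225}{784}$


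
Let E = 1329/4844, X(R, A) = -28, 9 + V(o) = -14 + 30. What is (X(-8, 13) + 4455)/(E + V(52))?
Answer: 21444388/35237 ≈ 608.58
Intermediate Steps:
V(o) = 7 (V(o) = -9 + (-14 + 30) = -9 + 16 = 7)
E = 1329/4844 (E = 1329*(1/4844) = 1329/4844 ≈ 0.27436)
(X(-8, 13) + 4455)/(E + V(52)) = (-28 + 4455)/(1329/4844 + 7) = 4427/(35237/4844) = 4427*(4844/35237) = 21444388/35237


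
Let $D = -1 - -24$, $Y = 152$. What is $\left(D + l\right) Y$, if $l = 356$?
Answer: $57608$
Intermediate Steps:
$D = 23$ ($D = -1 + 24 = 23$)
$\left(D + l\right) Y = \left(23 + 356\right) 152 = 379 \cdot 152 = 57608$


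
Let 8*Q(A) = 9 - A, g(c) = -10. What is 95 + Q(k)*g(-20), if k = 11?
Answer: 195/2 ≈ 97.500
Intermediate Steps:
Q(A) = 9/8 - A/8 (Q(A) = (9 - A)/8 = 9/8 - A/8)
95 + Q(k)*g(-20) = 95 + (9/8 - ⅛*11)*(-10) = 95 + (9/8 - 11/8)*(-10) = 95 - ¼*(-10) = 95 + 5/2 = 195/2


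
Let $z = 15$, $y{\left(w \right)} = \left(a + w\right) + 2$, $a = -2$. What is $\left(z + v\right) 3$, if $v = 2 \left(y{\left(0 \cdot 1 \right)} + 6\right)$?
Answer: $81$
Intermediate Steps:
$y{\left(w \right)} = w$ ($y{\left(w \right)} = \left(-2 + w\right) + 2 = w$)
$v = 12$ ($v = 2 \left(0 \cdot 1 + 6\right) = 2 \left(0 + 6\right) = 2 \cdot 6 = 12$)
$\left(z + v\right) 3 = \left(15 + 12\right) 3 = 27 \cdot 3 = 81$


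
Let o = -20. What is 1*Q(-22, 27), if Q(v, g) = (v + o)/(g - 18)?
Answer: -14/3 ≈ -4.6667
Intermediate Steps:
Q(v, g) = (-20 + v)/(-18 + g) (Q(v, g) = (v - 20)/(g - 18) = (-20 + v)/(-18 + g))
1*Q(-22, 27) = 1*((-20 - 22)/(-18 + 27)) = 1*(-42/9) = 1*((⅑)*(-42)) = 1*(-14/3) = -14/3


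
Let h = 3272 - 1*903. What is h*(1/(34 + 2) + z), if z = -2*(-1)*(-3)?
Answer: -509335/36 ≈ -14148.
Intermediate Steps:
z = -6 (z = 2*(-3) = -6)
h = 2369 (h = 3272 - 903 = 2369)
h*(1/(34 + 2) + z) = 2369*(1/(34 + 2) - 6) = 2369*(1/36 - 6) = 2369*(-215/36) = -509335/36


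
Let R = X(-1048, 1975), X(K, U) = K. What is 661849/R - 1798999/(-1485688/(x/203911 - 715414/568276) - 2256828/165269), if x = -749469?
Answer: -17343526164191063386614481/27205080502526078831624 ≈ -637.51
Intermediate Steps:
R = -1048
661849/R - 1798999/(-1485688/(x/203911 - 715414/568276) - 2256828/165269) = 661849/(-1048) - 1798999/(-1485688/(-749469/203911 - 715414/568276) - 2256828/165269) = 661849*(-1/1048) - 1798999/(-1485688/(-749469*1/203911 - 715414*1/568276) - 2256828*1/165269) = -661849/1048 - 1798999/(-1485688/(-749469/203911 - 2611/2074) - 2256828/165269) = -661849/1048 - 1798999/(-1485688/(-2086810327/422911414) - 2256828/165269) = -661849/1048 - 1798999/(-1485688*(-422911414/2086810327) - 2256828/165269) = -661849/1048 - 1798999/(628314412842832/2086810327 - 2256828/165269) = -661849/1048 - 1798999/103836185124145339052/344885055932963 = -661849/1048 - 1798999*344885055932963/103836185124145339052 = -661849/1048 - 620447870738344504037/103836185124145339052 = -17343526164191063386614481/27205080502526078831624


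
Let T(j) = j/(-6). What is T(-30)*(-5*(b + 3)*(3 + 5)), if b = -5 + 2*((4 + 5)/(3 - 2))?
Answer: -3200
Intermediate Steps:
b = 13 (b = -5 + 2*(9/1) = -5 + 2*(9*1) = -5 + 2*9 = -5 + 18 = 13)
T(j) = -j/6 (T(j) = j*(-⅙) = -j/6)
T(-30)*(-5*(b + 3)*(3 + 5)) = (-⅙*(-30))*(-5*(13 + 3)*(3 + 5)) = 5*(-80*8) = 5*(-5*128) = 5*(-640) = -3200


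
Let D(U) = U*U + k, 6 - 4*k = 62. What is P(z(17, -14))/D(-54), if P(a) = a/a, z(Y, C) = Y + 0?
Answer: 1/2902 ≈ 0.00034459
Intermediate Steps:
k = -14 (k = 3/2 - ¼*62 = 3/2 - 31/2 = -14)
z(Y, C) = Y
P(a) = 1
D(U) = -14 + U² (D(U) = U*U - 14 = U² - 14 = -14 + U²)
P(z(17, -14))/D(-54) = 1/(-14 + (-54)²) = 1/(-14 + 2916) = 1/2902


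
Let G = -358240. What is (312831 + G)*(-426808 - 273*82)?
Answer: 20397450346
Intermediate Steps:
(312831 + G)*(-426808 - 273*82) = (312831 - 358240)*(-426808 - 273*82) = -45409*(-426808 - 22386) = -45409*(-449194) = 20397450346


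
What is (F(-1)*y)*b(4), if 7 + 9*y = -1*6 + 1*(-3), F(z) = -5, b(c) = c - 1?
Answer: 80/3 ≈ 26.667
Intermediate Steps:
b(c) = -1 + c
y = -16/9 (y = -7/9 + (-1*6 + 1*(-3))/9 = -7/9 + (-6 - 3)/9 = -7/9 + (⅑)*(-9) = -7/9 - 1 = -16/9 ≈ -1.7778)
(F(-1)*y)*b(4) = (-5*(-16/9))*(-1 + 4) = (80/9)*3 = 80/3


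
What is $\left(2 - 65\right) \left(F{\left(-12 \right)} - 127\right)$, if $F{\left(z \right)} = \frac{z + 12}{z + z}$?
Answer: $8001$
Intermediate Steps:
$F{\left(z \right)} = \frac{12 + z}{2 z}$
$\left(2 - 65\right) \left(F{\left(-12 \right)} - 127\right) = \left(2 - 65\right) \left(\frac{12 - 12}{2 \left(-12\right)} - 127\right) = - 63 \left(\frac{1}{2} \left(- \frac{1}{12}\right) 0 - 127\right) = - 63 \left(0 - 127\right) = \left(-63\right) \left(-127\right) = 8001$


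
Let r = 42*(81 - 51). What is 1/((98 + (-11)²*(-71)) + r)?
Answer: -1/7233 ≈ -0.00013826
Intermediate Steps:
r = 1260 (r = 42*30 = 1260)
1/((98 + (-11)²*(-71)) + r) = 1/((98 + (-11)²*(-71)) + 1260) = 1/((98 + 121*(-71)) + 1260) = 1/((98 - 8591) + 1260) = 1/(-8493 + 1260) = 1/(-7233) = -1/7233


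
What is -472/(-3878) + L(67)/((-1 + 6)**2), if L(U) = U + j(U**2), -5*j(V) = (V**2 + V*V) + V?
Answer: -78154072344/242375 ≈ -3.2245e+5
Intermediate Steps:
j(V) = -2*V**2/5 - V/5 (j(V) = -((V**2 + V*V) + V)/5 = -((V**2 + V**2) + V)/5 = -(2*V**2 + V)/5 = -(V + 2*V**2)/5 = -2*V**2/5 - V/5)
L(U) = U - U**2*(1 + 2*U**2)/5
-472/(-3878) + L(67)/((-1 + 6)**2) = -472/(-3878) + ((1/5)*67*(5 - 1*67 - 2*67**3))/((-1 + 6)**2) = -472*(-1/3878) + ((1/5)*67*(5 - 67 - 2*300763))/(5**2) = 236/1939 + ((1/5)*67*(5 - 67 - 601526))/25 = 236/1939 + ((1/5)*67*(-601588))*(1/25) = 236/1939 - 40306396/5*1/25 = 236/1939 - 40306396/125 = -78154072344/242375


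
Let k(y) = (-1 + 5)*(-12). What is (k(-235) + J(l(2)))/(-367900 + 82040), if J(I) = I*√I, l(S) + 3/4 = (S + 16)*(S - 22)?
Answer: 12/71465 + 1443*I*√1443/2286880 ≈ 0.00016791 + 0.023969*I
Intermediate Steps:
l(S) = -¾ + (-22 + S)*(16 + S) (l(S) = -¾ + (S + 16)*(S - 22) = -¾ + (16 + S)*(-22 + S) = -¾ + (-22 + S)*(16 + S))
J(I) = I^(3/2)
k(y) = -48 (k(y) = 4*(-12) = -48)
(k(-235) + J(l(2)))/(-367900 + 82040) = (-48 + (-1411/4 + 2² - 6*2)^(3/2))/(-367900 + 82040) = (-48 + (-1411/4 + 4 - 12)^(3/2))/(-285860) = (-48 + (-1443/4)^(3/2))*(-1/285860) = (-48 - 1443*I*√1443/8)*(-1/285860) = 12/71465 + 1443*I*√1443/2286880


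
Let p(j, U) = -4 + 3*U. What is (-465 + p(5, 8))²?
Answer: 198025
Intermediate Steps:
(-465 + p(5, 8))² = (-465 + (-4 + 3*8))² = (-465 + (-4 + 24))² = (-465 + 20)² = (-445)² = 198025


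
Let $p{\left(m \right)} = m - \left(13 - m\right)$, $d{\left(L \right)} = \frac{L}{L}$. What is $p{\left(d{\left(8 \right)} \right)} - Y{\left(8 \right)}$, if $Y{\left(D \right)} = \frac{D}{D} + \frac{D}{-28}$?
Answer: $- \frac{82}{7} \approx -11.714$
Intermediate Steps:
$d{\left(L \right)} = 1$
$Y{\left(D \right)} = 1 - \frac{D}{28}$ ($Y{\left(D \right)} = 1 + D \left(- \frac{1}{28}\right) = 1 - \frac{D}{28}$)
$p{\left(m \right)} = -13 + 2 m$ ($p{\left(m \right)} = m + \left(-13 + m\right) = -13 + 2 m$)
$p{\left(d{\left(8 \right)} \right)} - Y{\left(8 \right)} = \left(-13 + 2 \cdot 1\right) - \left(1 - \frac{2}{7}\right) = \left(-13 + 2\right) - \left(1 - \frac{2}{7}\right) = -11 - \frac{5}{7} = - \frac{82}{7}$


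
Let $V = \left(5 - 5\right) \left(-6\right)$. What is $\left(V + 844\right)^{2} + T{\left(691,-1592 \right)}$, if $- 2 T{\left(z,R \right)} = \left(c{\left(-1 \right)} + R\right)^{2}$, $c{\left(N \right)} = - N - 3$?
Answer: $-558082$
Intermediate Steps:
$c{\left(N \right)} = -3 - N$ ($c{\left(N \right)} = - N - 3 = -3 - N$)
$V = 0$ ($V = 0 \left(-6\right) = 0$)
$T{\left(z,R \right)} = - \frac{\left(-2 + R\right)^{2}}{2}$ ($T{\left(z,R \right)} = - \frac{\left(\left(-3 - -1\right) + R\right)^{2}}{2} = - \frac{\left(\left(-3 + 1\right) + R\right)^{2}}{2} = - \frac{\left(-2 + R\right)^{2}}{2}$)
$\left(V + 844\right)^{2} + T{\left(691,-1592 \right)} = \left(0 + 844\right)^{2} - \frac{\left(-2 - 1592\right)^{2}}{2} = 844^{2} - \frac{\left(-1594\right)^{2}}{2} = 712336 - 1270418 = -558082$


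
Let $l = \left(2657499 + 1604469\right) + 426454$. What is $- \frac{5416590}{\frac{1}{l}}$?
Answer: $-25395259720980$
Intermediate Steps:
$l = 4688422$ ($l = 4261968 + 426454 = 4688422$)
$- \frac{5416590}{\frac{1}{l}} = - \frac{5416590}{\frac{1}{4688422}} = - 5416590 \frac{1}{\frac{1}{4688422}} = \left(-5416590\right) 4688422 = -25395259720980$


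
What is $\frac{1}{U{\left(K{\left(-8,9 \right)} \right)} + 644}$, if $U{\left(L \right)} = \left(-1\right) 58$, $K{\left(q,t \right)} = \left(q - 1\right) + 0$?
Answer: $\frac{1}{586} \approx 0.0017065$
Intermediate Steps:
$K{\left(q,t \right)} = -1 + q$ ($K{\left(q,t \right)} = \left(-1 + q\right) + 0 = -1 + q$)
$U{\left(L \right)} = -58$
$\frac{1}{U{\left(K{\left(-8,9 \right)} \right)} + 644} = \frac{1}{-58 + 644} = \frac{1}{586}$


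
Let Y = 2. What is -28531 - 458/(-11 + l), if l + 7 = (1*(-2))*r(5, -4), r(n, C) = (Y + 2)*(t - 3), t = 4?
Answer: -370674/13 ≈ -28513.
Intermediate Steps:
r(n, C) = 4 (r(n, C) = (2 + 2)*(4 - 3) = 4*1 = 4)
l = -15 (l = -7 + (1*(-2))*4 = -7 - 2*4 = -7 - 8 = -15)
-28531 - 458/(-11 + l) = -28531 - 458/(-11 - 15) = -28531 - 458/(-26) = -28531 - 1/26*(-458) = -28531 + 229/13 = -370674/13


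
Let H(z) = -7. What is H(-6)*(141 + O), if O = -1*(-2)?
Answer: -1001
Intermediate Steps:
O = 2
H(-6)*(141 + O) = -7*(141 + 2) = -7*143 = -1001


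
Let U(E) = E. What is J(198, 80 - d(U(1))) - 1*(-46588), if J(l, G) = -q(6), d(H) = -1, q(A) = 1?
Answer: 46587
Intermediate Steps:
J(l, G) = -1 (J(l, G) = -1*1 = -1)
J(198, 80 - d(U(1))) - 1*(-46588) = -1 - 1*(-46588) = -1 + 46588 = 46587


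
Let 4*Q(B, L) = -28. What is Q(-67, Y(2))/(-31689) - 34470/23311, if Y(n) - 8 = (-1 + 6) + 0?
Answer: -156022379/105528897 ≈ -1.4785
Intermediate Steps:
Y(n) = 13 (Y(n) = 8 + ((-1 + 6) + 0) = 8 + (5 + 0) = 8 + 5 = 13)
Q(B, L) = -7 (Q(B, L) = (1/4)*(-28) = -7)
Q(-67, Y(2))/(-31689) - 34470/23311 = -7/(-31689) - 34470/23311 = -7*(-1/31689) - 34470*1/23311 = 1/4527 - 34470/23311 = -156022379/105528897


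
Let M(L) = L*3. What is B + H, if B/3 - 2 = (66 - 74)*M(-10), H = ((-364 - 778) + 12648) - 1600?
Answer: 10632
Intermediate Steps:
M(L) = 3*L
H = 9906 (H = (-1142 + 12648) - 1600 = 11506 - 1600 = 9906)
B = 726 (B = 6 + 3*((66 - 74)*(3*(-10))) = 6 + 3*(-8*(-30)) = 6 + 3*240 = 6 + 720 = 726)
B + H = 726 + 9906 = 10632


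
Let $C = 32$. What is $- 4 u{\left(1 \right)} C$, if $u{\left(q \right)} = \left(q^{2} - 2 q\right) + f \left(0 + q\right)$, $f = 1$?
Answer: $0$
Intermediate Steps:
$u{\left(q \right)} = q^{2} - q$ ($u{\left(q \right)} = \left(q^{2} - 2 q\right) + 1 \left(0 + q\right) = \left(q^{2} - 2 q\right) + 1 q = \left(q^{2} - 2 q\right) + q = q^{2} - q$)
$- 4 u{\left(1 \right)} C = - 4 \cdot 1 \left(-1 + 1\right) 32 = - 4 \cdot 1 \cdot 0 \cdot 32 = \left(-4\right) 0 \cdot 32 = 0 \cdot 32 = 0$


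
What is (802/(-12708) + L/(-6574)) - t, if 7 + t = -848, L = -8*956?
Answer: 17880165899/20885598 ≈ 856.10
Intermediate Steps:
L = -7648
t = -855 (t = -7 - 848 = -855)
(802/(-12708) + L/(-6574)) - t = (802/(-12708) - 7648/(-6574)) - 1*(-855) = (802*(-1/12708) - 7648*(-1/6574)) + 855 = (-401/6354 + 3824/3287) + 855 = 22979609/20885598 + 855 = 17880165899/20885598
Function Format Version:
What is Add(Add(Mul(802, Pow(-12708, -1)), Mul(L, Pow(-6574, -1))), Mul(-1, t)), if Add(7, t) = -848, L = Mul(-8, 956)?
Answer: Rational(17880165899, 20885598) ≈ 856.10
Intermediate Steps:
L = -7648
t = -855 (t = Add(-7, -848) = -855)
Add(Add(Mul(802, Pow(-12708, -1)), Mul(L, Pow(-6574, -1))), Mul(-1, t)) = Add(Add(Mul(802, Pow(-12708, -1)), Mul(-7648, Pow(-6574, -1))), Mul(-1, -855)) = Add(Add(Mul(802, Rational(-1, 12708)), Mul(-7648, Rational(-1, 6574))), 855) = Add(Add(Rational(-401, 6354), Rational(3824, 3287)), 855) = Add(Rational(22979609, 20885598), 855) = Rational(17880165899, 20885598)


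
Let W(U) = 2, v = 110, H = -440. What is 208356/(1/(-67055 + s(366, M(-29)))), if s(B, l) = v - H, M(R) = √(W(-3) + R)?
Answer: -13856715780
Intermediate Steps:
M(R) = √(2 + R)
s(B, l) = 550 (s(B, l) = 110 - 1*(-440) = 110 + 440 = 550)
208356/(1/(-67055 + s(366, M(-29)))) = 208356/(1/(-67055 + 550)) = 208356/(1/(-66505)) = 208356/(-1/66505) = 208356*(-66505) = -13856715780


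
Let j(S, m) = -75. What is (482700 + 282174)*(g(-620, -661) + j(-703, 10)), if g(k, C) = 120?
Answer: 34419330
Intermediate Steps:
(482700 + 282174)*(g(-620, -661) + j(-703, 10)) = (482700 + 282174)*(120 - 75) = 764874*45 = 34419330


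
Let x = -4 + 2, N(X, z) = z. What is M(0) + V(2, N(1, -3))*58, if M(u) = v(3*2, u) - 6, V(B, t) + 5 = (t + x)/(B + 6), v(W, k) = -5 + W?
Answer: -1325/4 ≈ -331.25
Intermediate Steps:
x = -2
V(B, t) = -5 + (-2 + t)/(6 + B) (V(B, t) = -5 + (t - 2)/(B + 6) = -5 + (-2 + t)/(6 + B))
M(u) = -5 (M(u) = (-5 + 3*2) - 6 = (-5 + 6) - 6 = 1 - 6 = -5)
M(0) + V(2, N(1, -3))*58 = -5 + ((-32 - 3 - 5*2)/(6 + 2))*58 = -5 + ((-32 - 3 - 10)/8)*58 = -5 + ((1/8)*(-45))*58 = -5 - 45/8*58 = -5 - 1305/4 = -1325/4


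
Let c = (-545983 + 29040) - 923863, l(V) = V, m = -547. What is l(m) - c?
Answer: 1440259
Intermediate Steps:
c = -1440806 (c = -516943 - 923863 = -1440806)
l(m) - c = -547 - 1*(-1440806) = -547 + 1440806 = 1440259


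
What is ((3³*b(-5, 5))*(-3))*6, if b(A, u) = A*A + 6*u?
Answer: -26730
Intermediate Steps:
b(A, u) = A² + 6*u
((3³*b(-5, 5))*(-3))*6 = ((3³*((-5)² + 6*5))*(-3))*6 = ((27*(25 + 30))*(-3))*6 = ((27*55)*(-3))*6 = (1485*(-3))*6 = -4455*6 = -26730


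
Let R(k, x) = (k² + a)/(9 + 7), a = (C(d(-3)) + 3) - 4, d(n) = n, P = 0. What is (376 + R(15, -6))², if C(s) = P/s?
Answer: 152100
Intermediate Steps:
C(s) = 0 (C(s) = 0/s = 0)
a = -1 (a = (0 + 3) - 4 = 3 - 4 = -1)
R(k, x) = -1/16 + k²/16 (R(k, x) = (k² - 1)/(9 + 7) = (-1 + k²)/16 = (-1 + k²)*(1/16) = -1/16 + k²/16)
(376 + R(15, -6))² = (376 + (-1/16 + (1/16)*15²))² = (376 + (-1/16 + (1/16)*225))² = (376 + (-1/16 + 225/16))² = (376 + 14)² = 390² = 152100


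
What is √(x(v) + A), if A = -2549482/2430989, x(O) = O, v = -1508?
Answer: I*√8918036700024166/2430989 ≈ 38.846*I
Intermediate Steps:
A = -2549482/2430989 (A = -2549482*1/2430989 = -2549482/2430989 ≈ -1.0487)
√(x(v) + A) = √(-1508 - 2549482/2430989) = √(-3668480894/2430989) = I*√8918036700024166/2430989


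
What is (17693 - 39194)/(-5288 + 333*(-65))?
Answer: 21501/26933 ≈ 0.79831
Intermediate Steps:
(17693 - 39194)/(-5288 + 333*(-65)) = -21501/(-5288 - 21645) = -21501/(-26933) = -21501*(-1/26933) = 21501/26933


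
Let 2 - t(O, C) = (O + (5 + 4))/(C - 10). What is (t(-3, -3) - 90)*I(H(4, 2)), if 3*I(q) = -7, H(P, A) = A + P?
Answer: 7966/39 ≈ 204.26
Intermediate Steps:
t(O, C) = 2 - (9 + O)/(-10 + C) (t(O, C) = 2 - (O + (5 + 4))/(C - 10) = 2 - (O + 9)/(-10 + C) = 2 - (9 + O)/(-10 + C))
I(q) = -7/3 (I(q) = (1/3)*(-7) = -7/3)
(t(-3, -3) - 90)*I(H(4, 2)) = ((-29 - 1*(-3) + 2*(-3))/(-10 - 3) - 90)*(-7/3) = ((-29 + 3 - 6)/(-13) - 90)*(-7/3) = (-1/13*(-32) - 90)*(-7/3) = (32/13 - 90)*(-7/3) = -1138/13*(-7/3) = 7966/39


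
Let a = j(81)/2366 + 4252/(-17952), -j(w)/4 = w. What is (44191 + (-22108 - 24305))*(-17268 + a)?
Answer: 9259987651757/241332 ≈ 3.8370e+7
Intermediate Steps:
j(w) = -4*w
a = -1984585/5309304 (a = -4*81/2366 + 4252/(-17952) = -324*1/2366 + 4252*(-1/17952) = -162/1183 - 1063/4488 = -1984585/5309304 ≈ -0.37379)
(44191 + (-22108 - 24305))*(-17268 + a) = (44191 + (-22108 - 24305))*(-17268 - 1984585/5309304) = (44191 - 46413)*(-91683046057/5309304) = -2222*(-91683046057/5309304) = 9259987651757/241332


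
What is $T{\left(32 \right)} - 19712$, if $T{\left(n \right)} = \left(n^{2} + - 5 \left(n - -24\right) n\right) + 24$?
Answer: $-27624$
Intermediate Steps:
$T{\left(n \right)} = 24 + n^{2} + n \left(-120 - 5 n\right)$ ($T{\left(n \right)} = \left(n^{2} + - 5 \left(n + 24\right) n\right) + 24 = \left(n^{2} + - 5 \left(24 + n\right) n\right) + 24 = \left(n^{2} + \left(-120 - 5 n\right) n\right) + 24 = \left(n^{2} + n \left(-120 - 5 n\right)\right) + 24 = 24 + n^{2} + n \left(-120 - 5 n\right)$)
$T{\left(32 \right)} - 19712 = \left(24 - 3840 - 4 \cdot 32^{2}\right) - 19712 = \left(24 - 3840 - 4096\right) - 19712 = -7912 - 19712 = -27624$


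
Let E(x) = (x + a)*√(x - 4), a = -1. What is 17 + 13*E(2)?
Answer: 17 + 13*I*√2 ≈ 17.0 + 18.385*I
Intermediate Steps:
E(x) = √(-4 + x)*(-1 + x) (E(x) = (x - 1)*√(x - 4) = (-1 + x)*√(-4 + x) = √(-4 + x)*(-1 + x))
17 + 13*E(2) = 17 + 13*(√(-4 + 2)*(-1 + 2)) = 17 + 13*(√(-2)*1) = 17 + 13*((I*√2)*1) = 17 + 13*(I*√2) = 17 + 13*I*√2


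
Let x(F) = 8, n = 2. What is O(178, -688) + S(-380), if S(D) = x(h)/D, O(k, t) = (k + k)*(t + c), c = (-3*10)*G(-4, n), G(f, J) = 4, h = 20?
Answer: -27326562/95 ≈ -2.8765e+5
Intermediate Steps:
c = -120 (c = -3*10*4 = -30*4 = -120)
O(k, t) = 2*k*(-120 + t) (O(k, t) = (k + k)*(t - 120) = (2*k)*(-120 + t) = 2*k*(-120 + t))
S(D) = 8/D
O(178, -688) + S(-380) = 2*178*(-120 - 688) + 8/(-380) = 2*178*(-808) + 8*(-1/380) = -287648 - 2/95 = -27326562/95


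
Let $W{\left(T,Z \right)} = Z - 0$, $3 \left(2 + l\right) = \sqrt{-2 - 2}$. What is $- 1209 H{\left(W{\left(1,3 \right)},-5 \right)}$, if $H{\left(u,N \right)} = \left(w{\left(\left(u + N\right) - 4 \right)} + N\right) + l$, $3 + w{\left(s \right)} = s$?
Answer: $19344 - 806 i \approx 19344.0 - 806.0 i$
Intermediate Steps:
$w{\left(s \right)} = -3 + s$
$l = -2 + \frac{2 i}{3}$ ($l = -2 + \frac{\sqrt{-2 - 2}}{3} = -2 + \frac{\sqrt{-4}}{3} = -2 + \frac{2 i}{3} \approx -2.0 + 0.66667 i$)
$W{\left(T,Z \right)} = Z$ ($W{\left(T,Z \right)} = Z + 0 = Z$)
$H{\left(u,N \right)} = -9 + u + 2 N + \frac{2 i}{3}$ ($H{\left(u,N \right)} = \left(\left(-3 - \left(4 - N - u\right)\right) + N\right) - \left(2 - \frac{2 i}{3}\right) = \left(\left(-3 + \left(-4 + N + u\right)\right) + N\right) - \left(2 - \frac{2 i}{3}\right) = \left(\left(-7 + N + u\right) + N\right) - \left(2 - \frac{2 i}{3}\right) = \left(-7 + u + 2 N\right) - \left(2 - \frac{2 i}{3}\right) = -9 + u + 2 N + \frac{2 i}{3}$)
$- 1209 H{\left(W{\left(1,3 \right)},-5 \right)} = - 1209 \left(-9 + 3 + 2 \left(-5\right) + \frac{2 i}{3}\right) = - 1209 \left(-9 + 3 - 10 + \frac{2 i}{3}\right) = - 1209 \left(-16 + \frac{2 i}{3}\right) = 19344 - 806 i$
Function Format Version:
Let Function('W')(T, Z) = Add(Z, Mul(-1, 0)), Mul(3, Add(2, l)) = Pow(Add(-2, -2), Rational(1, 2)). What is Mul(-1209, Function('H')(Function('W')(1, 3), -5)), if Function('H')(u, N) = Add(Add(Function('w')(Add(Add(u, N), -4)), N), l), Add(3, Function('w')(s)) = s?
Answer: Add(19344, Mul(-806, I)) ≈ Add(19344., Mul(-806.00, I))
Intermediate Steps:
Function('w')(s) = Add(-3, s)
l = Add(-2, Mul(Rational(2, 3), I)) (l = Add(-2, Mul(Rational(1, 3), Pow(Add(-2, -2), Rational(1, 2)))) = Add(-2, Mul(Rational(1, 3), Pow(-4, Rational(1, 2)))) = Add(-2, Mul(Rational(1, 3), Mul(2, I))) = Add(-2, Mul(Rational(2, 3), I)) ≈ Add(-2.0000, Mul(0.66667, I)))
Function('W')(T, Z) = Z (Function('W')(T, Z) = Add(Z, 0) = Z)
Function('H')(u, N) = Add(-9, u, Mul(2, N), Mul(Rational(2, 3), I)) (Function('H')(u, N) = Add(Add(Add(-3, Add(Add(u, N), -4)), N), Add(-2, Mul(Rational(2, 3), I))) = Add(Add(Add(-3, Add(Add(N, u), -4)), N), Add(-2, Mul(Rational(2, 3), I))) = Add(Add(Add(-3, Add(-4, N, u)), N), Add(-2, Mul(Rational(2, 3), I))) = Add(Add(Add(-7, N, u), N), Add(-2, Mul(Rational(2, 3), I))) = Add(Add(-7, u, Mul(2, N)), Add(-2, Mul(Rational(2, 3), I))) = Add(-9, u, Mul(2, N), Mul(Rational(2, 3), I)))
Mul(-1209, Function('H')(Function('W')(1, 3), -5)) = Mul(-1209, Add(-9, 3, Mul(2, -5), Mul(Rational(2, 3), I))) = Mul(-1209, Add(-9, 3, -10, Mul(Rational(2, 3), I))) = Mul(-1209, Add(-16, Mul(Rational(2, 3), I))) = Add(19344, Mul(-806, I))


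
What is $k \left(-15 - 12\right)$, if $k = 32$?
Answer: $-864$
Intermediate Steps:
$k \left(-15 - 12\right) = 32 \left(-15 - 12\right) = 32 \left(-27\right) = -864$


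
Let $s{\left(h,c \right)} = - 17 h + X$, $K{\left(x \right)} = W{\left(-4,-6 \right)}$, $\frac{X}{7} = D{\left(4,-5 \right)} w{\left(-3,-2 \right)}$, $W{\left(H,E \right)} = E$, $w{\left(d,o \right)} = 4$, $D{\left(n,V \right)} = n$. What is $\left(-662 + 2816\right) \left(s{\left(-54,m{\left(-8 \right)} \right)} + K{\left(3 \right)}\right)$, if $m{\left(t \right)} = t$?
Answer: $2205696$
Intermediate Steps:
$X = 112$ ($X = 7 \cdot 4 \cdot 4 = 7 \cdot 16 = 112$)
$K{\left(x \right)} = -6$
$s{\left(h,c \right)} = 112 - 17 h$ ($s{\left(h,c \right)} = - 17 h + 112 = 112 - 17 h$)
$\left(-662 + 2816\right) \left(s{\left(-54,m{\left(-8 \right)} \right)} + K{\left(3 \right)}\right) = \left(-662 + 2816\right) \left(\left(112 - -918\right) - 6\right) = 2154 \left(\left(112 + 918\right) - 6\right) = 2154 \left(1030 - 6\right) = 2154 \cdot 1024 = 2205696$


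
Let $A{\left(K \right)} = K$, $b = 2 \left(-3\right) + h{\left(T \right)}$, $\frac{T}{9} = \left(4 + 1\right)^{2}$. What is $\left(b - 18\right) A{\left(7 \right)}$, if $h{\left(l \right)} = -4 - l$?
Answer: $-1771$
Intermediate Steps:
$T = 225$ ($T = 9 \left(4 + 1\right)^{2} = 9 \cdot 5^{2} = 9 \cdot 25 = 225$)
$b = -235$ ($b = 2 \left(-3\right) - 229 = -6 - 229 = -235$)
$\left(b - 18\right) A{\left(7 \right)} = \left(-235 - 18\right) 7 = \left(-253\right) 7 = -1771$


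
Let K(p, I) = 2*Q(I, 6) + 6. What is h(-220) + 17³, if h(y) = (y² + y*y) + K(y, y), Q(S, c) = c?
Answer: 101731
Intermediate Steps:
K(p, I) = 18 (K(p, I) = 2*6 + 6 = 12 + 6 = 18)
h(y) = 18 + 2*y² (h(y) = (y² + y*y) + 18 = (y² + y²) + 18 = 2*y² + 18 = 18 + 2*y²)
h(-220) + 17³ = (18 + 2*(-220)²) + 17³ = (18 + 2*48400) + 4913 = (18 + 96800) + 4913 = 96818 + 4913 = 101731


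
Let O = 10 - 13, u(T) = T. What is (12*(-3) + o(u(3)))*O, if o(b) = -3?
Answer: 117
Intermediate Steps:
O = -3
(12*(-3) + o(u(3)))*O = (12*(-3) - 3)*(-3) = (-36 - 3)*(-3) = -39*(-3) = 117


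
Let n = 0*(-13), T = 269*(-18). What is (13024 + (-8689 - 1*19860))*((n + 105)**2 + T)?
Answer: -95991075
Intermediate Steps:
T = -4842
n = 0
(13024 + (-8689 - 1*19860))*((n + 105)**2 + T) = (13024 + (-8689 - 1*19860))*((0 + 105)**2 - 4842) = (13024 + (-8689 - 19860))*(105**2 - 4842) = (13024 - 28549)*(11025 - 4842) = -15525*6183 = -95991075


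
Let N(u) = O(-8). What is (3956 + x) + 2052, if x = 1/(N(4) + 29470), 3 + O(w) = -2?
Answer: 177025721/29465 ≈ 6008.0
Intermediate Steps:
O(w) = -5 (O(w) = -3 - 2 = -5)
N(u) = -5
x = 1/29465 (x = 1/(-5 + 29470) = 1/29465 ≈ 3.3939e-5)
(3956 + x) + 2052 = (3956 + 1/29465) + 2052 = 116563541/29465 + 2052 = 177025721/29465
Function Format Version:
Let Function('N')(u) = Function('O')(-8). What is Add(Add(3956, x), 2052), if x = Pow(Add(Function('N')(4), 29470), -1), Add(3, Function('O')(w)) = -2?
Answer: Rational(177025721, 29465) ≈ 6008.0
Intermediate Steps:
Function('O')(w) = -5 (Function('O')(w) = Add(-3, -2) = -5)
Function('N')(u) = -5
x = Rational(1, 29465) (x = Pow(Add(-5, 29470), -1) = Pow(29465, -1) = Rational(1, 29465) ≈ 3.3939e-5)
Add(Add(3956, x), 2052) = Add(Add(3956, Rational(1, 29465)), 2052) = Add(Rational(116563541, 29465), 2052) = Rational(177025721, 29465)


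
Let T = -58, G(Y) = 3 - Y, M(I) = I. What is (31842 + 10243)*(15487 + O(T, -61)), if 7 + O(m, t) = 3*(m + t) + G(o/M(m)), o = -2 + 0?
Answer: 18460711505/29 ≈ 6.3658e+8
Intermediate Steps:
o = -2
O(m, t) = -4 + 2/m + 3*m + 3*t (O(m, t) = -7 + (3*(m + t) + (3 - (-2)/m)) = -7 + ((3*m + 3*t) + (3 + 2/m)) = -7 + (3 + 2/m + 3*m + 3*t) = -4 + 2/m + 3*m + 3*t)
(31842 + 10243)*(15487 + O(T, -61)) = (31842 + 10243)*(15487 + (-4 + 2/(-58) + 3*(-58) + 3*(-61))) = 42085*(15487 + (-4 + 2*(-1/58) - 174 - 183)) = 42085*(15487 + (-4 - 1/29 - 174 - 183)) = 42085*(15487 - 10470/29) = 42085*(438653/29) = 18460711505/29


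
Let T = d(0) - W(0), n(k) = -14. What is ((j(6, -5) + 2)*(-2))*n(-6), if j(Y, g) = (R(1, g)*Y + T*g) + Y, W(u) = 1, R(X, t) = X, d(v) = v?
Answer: 532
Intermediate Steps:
T = -1 (T = 0 - 1*1 = 0 - 1 = -1)
j(Y, g) = -g + 2*Y (j(Y, g) = (1*Y - g) + Y = (Y - g) + Y = -g + 2*Y)
((j(6, -5) + 2)*(-2))*n(-6) = (((-1*(-5) + 2*6) + 2)*(-2))*(-14) = (((5 + 12) + 2)*(-2))*(-14) = ((17 + 2)*(-2))*(-14) = (19*(-2))*(-14) = -38*(-14) = 532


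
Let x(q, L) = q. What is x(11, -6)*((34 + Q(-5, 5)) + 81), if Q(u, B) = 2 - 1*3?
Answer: 1254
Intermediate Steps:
Q(u, B) = -1 (Q(u, B) = 2 - 3 = -1)
x(11, -6)*((34 + Q(-5, 5)) + 81) = 11*((34 - 1) + 81) = 11*(33 + 81) = 11*114 = 1254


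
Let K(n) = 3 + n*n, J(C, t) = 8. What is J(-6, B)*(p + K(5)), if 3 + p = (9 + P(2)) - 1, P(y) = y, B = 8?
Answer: 280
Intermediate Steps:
K(n) = 3 + n²
p = 7 (p = -3 + ((9 + 2) - 1) = -3 + (11 - 1) = -3 + 10 = 7)
J(-6, B)*(p + K(5)) = 8*(7 + (3 + 5²)) = 8*(7 + (3 + 25)) = 8*(7 + 28) = 8*35 = 280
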